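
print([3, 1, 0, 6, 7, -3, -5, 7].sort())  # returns None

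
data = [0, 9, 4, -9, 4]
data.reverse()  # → [4, -9, 4, 9, 0]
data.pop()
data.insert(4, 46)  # [4, -9, 4, 9, 46]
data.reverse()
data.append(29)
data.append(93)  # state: [46, 9, 4, -9, 4, 29, 93]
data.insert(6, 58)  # [46, 9, 4, -9, 4, 29, 58, 93]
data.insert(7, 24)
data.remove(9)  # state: [46, 4, -9, 4, 29, 58, 24, 93]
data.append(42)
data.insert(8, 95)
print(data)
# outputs [46, 4, -9, 4, 29, 58, 24, 93, 95, 42]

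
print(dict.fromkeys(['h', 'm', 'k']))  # {'h': None, 'm': None, 'k': None}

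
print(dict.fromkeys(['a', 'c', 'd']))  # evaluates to {'a': None, 'c': None, 'd': None}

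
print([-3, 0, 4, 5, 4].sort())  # None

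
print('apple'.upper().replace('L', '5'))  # APP5E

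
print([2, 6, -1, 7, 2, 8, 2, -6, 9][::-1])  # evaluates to [9, -6, 2, 8, 2, 7, -1, 6, 2]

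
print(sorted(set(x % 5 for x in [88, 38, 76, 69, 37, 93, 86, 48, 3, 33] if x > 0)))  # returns [1, 2, 3, 4]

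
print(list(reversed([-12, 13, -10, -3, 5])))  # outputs [5, -3, -10, 13, -12]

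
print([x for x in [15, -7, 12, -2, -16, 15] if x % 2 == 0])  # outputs [12, -2, -16]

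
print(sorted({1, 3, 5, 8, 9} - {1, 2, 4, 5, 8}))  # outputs [3, 9]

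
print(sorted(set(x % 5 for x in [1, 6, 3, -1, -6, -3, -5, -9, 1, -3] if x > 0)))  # [1, 3]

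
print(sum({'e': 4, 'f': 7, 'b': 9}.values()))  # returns 20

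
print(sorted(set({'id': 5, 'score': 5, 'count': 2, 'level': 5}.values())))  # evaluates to [2, 5]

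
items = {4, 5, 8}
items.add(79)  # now {4, 5, 8, 79}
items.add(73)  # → {4, 5, 8, 73, 79}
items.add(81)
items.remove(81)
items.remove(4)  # {5, 8, 73, 79}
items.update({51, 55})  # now {5, 8, 51, 55, 73, 79}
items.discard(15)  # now {5, 8, 51, 55, 73, 79}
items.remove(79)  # {5, 8, 51, 55, 73}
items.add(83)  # {5, 8, 51, 55, 73, 83}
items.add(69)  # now {5, 8, 51, 55, 69, 73, 83}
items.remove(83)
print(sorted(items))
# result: [5, 8, 51, 55, 69, 73]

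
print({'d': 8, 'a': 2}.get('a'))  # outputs 2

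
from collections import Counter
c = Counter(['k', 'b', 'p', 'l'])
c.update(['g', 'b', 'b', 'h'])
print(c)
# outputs Counter({'b': 3, 'k': 1, 'p': 1, 'l': 1, 'g': 1, 'h': 1})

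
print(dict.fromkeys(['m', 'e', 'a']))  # {'m': None, 'e': None, 'a': None}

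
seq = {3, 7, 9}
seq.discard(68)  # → {3, 7, 9}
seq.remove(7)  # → {3, 9}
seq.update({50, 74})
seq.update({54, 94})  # {3, 9, 50, 54, 74, 94}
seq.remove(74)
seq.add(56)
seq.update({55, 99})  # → {3, 9, 50, 54, 55, 56, 94, 99}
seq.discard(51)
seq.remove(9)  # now {3, 50, 54, 55, 56, 94, 99}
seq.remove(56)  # {3, 50, 54, 55, 94, 99}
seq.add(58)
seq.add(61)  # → {3, 50, 54, 55, 58, 61, 94, 99}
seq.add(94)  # {3, 50, 54, 55, 58, 61, 94, 99}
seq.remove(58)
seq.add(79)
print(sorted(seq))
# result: [3, 50, 54, 55, 61, 79, 94, 99]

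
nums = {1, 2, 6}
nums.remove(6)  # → {1, 2}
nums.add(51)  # {1, 2, 51}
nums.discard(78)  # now {1, 2, 51}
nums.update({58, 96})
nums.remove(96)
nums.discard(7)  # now {1, 2, 51, 58}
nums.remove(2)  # {1, 51, 58}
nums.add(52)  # {1, 51, 52, 58}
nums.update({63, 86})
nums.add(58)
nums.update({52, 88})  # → {1, 51, 52, 58, 63, 86, 88}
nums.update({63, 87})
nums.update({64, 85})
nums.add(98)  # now {1, 51, 52, 58, 63, 64, 85, 86, 87, 88, 98}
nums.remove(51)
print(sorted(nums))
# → [1, 52, 58, 63, 64, 85, 86, 87, 88, 98]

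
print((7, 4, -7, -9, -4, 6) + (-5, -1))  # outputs (7, 4, -7, -9, -4, 6, -5, -1)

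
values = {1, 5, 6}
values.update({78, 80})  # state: {1, 5, 6, 78, 80}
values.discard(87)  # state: {1, 5, 6, 78, 80}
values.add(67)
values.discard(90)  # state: {1, 5, 6, 67, 78, 80}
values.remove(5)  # {1, 6, 67, 78, 80}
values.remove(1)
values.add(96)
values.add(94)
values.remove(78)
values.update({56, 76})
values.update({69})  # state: {6, 56, 67, 69, 76, 80, 94, 96}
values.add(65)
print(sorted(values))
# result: [6, 56, 65, 67, 69, 76, 80, 94, 96]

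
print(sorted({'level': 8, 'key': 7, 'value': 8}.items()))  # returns [('key', 7), ('level', 8), ('value', 8)]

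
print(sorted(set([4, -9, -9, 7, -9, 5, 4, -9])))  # [-9, 4, 5, 7]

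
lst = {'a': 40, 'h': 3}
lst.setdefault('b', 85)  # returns 85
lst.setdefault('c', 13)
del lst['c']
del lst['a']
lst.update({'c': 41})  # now {'h': 3, 'b': 85, 'c': 41}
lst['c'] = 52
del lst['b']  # {'h': 3, 'c': 52}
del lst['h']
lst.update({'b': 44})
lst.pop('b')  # 44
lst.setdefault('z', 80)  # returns 80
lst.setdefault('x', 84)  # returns 84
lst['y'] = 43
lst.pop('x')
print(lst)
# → {'c': 52, 'z': 80, 'y': 43}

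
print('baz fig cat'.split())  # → ['baz', 'fig', 'cat']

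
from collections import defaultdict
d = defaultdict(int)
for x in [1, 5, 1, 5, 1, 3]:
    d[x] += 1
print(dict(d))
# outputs {1: 3, 5: 2, 3: 1}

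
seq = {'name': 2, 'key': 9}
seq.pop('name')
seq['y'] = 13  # {'key': 9, 'y': 13}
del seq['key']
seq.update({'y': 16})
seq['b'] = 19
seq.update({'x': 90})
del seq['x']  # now {'y': 16, 'b': 19}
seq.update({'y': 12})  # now {'y': 12, 'b': 19}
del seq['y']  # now {'b': 19}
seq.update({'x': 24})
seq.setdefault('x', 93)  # 24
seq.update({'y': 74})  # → {'b': 19, 'x': 24, 'y': 74}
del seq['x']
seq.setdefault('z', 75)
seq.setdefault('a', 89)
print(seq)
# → {'b': 19, 'y': 74, 'z': 75, 'a': 89}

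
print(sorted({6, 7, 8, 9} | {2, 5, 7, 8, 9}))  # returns [2, 5, 6, 7, 8, 9]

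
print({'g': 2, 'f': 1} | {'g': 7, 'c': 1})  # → {'g': 7, 'f': 1, 'c': 1}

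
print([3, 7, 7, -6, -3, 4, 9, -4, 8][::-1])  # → [8, -4, 9, 4, -3, -6, 7, 7, 3]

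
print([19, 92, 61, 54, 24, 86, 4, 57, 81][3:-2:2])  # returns [54, 86]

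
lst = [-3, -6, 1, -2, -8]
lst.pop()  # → -8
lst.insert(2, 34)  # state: [-3, -6, 34, 1, -2]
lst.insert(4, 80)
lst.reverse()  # [-2, 80, 1, 34, -6, -3]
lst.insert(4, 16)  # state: [-2, 80, 1, 34, 16, -6, -3]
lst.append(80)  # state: [-2, 80, 1, 34, 16, -6, -3, 80]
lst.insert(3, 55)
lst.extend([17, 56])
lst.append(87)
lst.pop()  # 87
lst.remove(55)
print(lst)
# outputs [-2, 80, 1, 34, 16, -6, -3, 80, 17, 56]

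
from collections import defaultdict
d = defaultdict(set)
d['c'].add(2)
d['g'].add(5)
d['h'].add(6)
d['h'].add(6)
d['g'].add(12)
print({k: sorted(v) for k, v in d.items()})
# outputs {'c': [2], 'g': [5, 12], 'h': [6]}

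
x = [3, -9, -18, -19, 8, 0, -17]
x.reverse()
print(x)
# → [-17, 0, 8, -19, -18, -9, 3]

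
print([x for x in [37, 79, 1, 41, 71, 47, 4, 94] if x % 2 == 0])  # [4, 94]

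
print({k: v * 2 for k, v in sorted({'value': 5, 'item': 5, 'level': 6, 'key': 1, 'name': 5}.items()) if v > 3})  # {'item': 10, 'level': 12, 'name': 10, 'value': 10}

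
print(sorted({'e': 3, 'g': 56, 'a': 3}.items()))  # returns [('a', 3), ('e', 3), ('g', 56)]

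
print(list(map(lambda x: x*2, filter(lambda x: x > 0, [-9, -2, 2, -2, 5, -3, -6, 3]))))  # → [4, 10, 6]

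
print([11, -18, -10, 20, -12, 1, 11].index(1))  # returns 5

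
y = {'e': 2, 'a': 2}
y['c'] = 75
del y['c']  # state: {'e': 2, 'a': 2}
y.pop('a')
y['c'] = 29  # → {'e': 2, 'c': 29}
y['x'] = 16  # {'e': 2, 'c': 29, 'x': 16}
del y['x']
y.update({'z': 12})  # {'e': 2, 'c': 29, 'z': 12}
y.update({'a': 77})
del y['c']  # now {'e': 2, 'z': 12, 'a': 77}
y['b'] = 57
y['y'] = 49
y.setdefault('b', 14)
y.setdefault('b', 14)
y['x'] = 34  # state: {'e': 2, 'z': 12, 'a': 77, 'b': 57, 'y': 49, 'x': 34}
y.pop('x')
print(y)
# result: {'e': 2, 'z': 12, 'a': 77, 'b': 57, 'y': 49}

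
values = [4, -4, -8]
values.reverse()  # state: [-8, -4, 4]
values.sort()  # [-8, -4, 4]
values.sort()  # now [-8, -4, 4]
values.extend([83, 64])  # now [-8, -4, 4, 83, 64]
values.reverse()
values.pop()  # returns -8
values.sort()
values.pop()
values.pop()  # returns 64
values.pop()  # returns 4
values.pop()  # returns -4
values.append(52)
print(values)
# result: [52]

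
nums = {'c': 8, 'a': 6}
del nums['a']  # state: {'c': 8}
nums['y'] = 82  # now {'c': 8, 'y': 82}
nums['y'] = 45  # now {'c': 8, 'y': 45}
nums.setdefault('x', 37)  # 37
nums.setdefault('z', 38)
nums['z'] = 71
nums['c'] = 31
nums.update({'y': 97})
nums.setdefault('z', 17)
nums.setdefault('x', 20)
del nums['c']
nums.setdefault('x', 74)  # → 37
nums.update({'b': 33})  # {'y': 97, 'x': 37, 'z': 71, 'b': 33}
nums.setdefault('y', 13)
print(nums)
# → {'y': 97, 'x': 37, 'z': 71, 'b': 33}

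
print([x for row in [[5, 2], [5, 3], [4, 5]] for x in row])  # [5, 2, 5, 3, 4, 5]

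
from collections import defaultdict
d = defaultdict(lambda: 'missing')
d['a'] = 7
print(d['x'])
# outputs missing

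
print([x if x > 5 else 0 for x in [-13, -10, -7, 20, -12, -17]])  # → [0, 0, 0, 20, 0, 0]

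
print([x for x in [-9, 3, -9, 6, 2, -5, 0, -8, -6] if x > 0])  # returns [3, 6, 2]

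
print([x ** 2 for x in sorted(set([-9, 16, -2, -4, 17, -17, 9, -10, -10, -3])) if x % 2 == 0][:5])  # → [100, 16, 4, 256]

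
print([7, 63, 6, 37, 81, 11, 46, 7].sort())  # None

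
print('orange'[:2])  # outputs or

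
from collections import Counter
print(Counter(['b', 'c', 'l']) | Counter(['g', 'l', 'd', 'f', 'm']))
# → Counter({'b': 1, 'c': 1, 'l': 1, 'g': 1, 'd': 1, 'f': 1, 'm': 1})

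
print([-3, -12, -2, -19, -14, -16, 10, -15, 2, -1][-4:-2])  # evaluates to [10, -15]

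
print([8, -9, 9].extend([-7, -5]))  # None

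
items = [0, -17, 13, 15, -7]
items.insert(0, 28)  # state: [28, 0, -17, 13, 15, -7]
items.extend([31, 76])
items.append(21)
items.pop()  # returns 21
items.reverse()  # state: [76, 31, -7, 15, 13, -17, 0, 28]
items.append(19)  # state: [76, 31, -7, 15, 13, -17, 0, 28, 19]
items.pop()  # 19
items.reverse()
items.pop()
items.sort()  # [-17, -7, 0, 13, 15, 28, 31]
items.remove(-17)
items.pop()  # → 31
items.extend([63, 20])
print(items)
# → [-7, 0, 13, 15, 28, 63, 20]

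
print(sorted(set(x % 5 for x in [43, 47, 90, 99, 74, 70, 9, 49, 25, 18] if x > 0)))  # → [0, 2, 3, 4]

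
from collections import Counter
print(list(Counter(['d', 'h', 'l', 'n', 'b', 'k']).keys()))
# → ['d', 'h', 'l', 'n', 'b', 'k']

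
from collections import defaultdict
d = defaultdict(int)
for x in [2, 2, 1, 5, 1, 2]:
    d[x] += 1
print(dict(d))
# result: {2: 3, 1: 2, 5: 1}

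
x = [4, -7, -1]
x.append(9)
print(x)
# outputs [4, -7, -1, 9]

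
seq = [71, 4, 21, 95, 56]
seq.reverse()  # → [56, 95, 21, 4, 71]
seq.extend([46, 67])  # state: [56, 95, 21, 4, 71, 46, 67]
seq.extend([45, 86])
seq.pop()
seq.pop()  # 45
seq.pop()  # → 67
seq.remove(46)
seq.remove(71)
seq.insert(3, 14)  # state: [56, 95, 21, 14, 4]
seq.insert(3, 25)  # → [56, 95, 21, 25, 14, 4]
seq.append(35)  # [56, 95, 21, 25, 14, 4, 35]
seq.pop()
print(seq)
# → [56, 95, 21, 25, 14, 4]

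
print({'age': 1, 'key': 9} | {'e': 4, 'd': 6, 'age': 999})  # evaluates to {'age': 999, 'key': 9, 'e': 4, 'd': 6}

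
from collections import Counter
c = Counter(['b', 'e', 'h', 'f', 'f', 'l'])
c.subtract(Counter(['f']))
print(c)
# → Counter({'b': 1, 'e': 1, 'h': 1, 'f': 1, 'l': 1})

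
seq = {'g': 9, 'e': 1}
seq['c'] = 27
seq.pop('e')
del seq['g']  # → {'c': 27}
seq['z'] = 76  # {'c': 27, 'z': 76}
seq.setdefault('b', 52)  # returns 52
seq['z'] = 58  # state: {'c': 27, 'z': 58, 'b': 52}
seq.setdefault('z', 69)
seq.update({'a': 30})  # {'c': 27, 'z': 58, 'b': 52, 'a': 30}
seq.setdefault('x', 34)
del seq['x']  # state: {'c': 27, 'z': 58, 'b': 52, 'a': 30}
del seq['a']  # {'c': 27, 'z': 58, 'b': 52}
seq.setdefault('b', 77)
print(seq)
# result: {'c': 27, 'z': 58, 'b': 52}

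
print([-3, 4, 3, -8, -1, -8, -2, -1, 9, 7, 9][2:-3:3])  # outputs [3, -8]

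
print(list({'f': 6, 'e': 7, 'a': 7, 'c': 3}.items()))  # [('f', 6), ('e', 7), ('a', 7), ('c', 3)]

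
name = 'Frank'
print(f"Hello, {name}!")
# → Hello, Frank!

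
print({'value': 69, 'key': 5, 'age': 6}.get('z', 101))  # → 101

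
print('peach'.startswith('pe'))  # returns True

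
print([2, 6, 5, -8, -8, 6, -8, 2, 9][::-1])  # [9, 2, -8, 6, -8, -8, 5, 6, 2]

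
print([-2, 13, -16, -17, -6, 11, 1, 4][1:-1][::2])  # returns [13, -17, 11]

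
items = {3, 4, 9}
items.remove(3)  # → {4, 9}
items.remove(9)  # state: {4}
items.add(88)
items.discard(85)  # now {4, 88}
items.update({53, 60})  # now {4, 53, 60, 88}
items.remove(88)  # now {4, 53, 60}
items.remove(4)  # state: {53, 60}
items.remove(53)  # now {60}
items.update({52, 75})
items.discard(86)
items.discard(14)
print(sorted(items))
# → [52, 60, 75]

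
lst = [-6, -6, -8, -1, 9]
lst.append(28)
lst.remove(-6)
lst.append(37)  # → [-6, -8, -1, 9, 28, 37]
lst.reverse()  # [37, 28, 9, -1, -8, -6]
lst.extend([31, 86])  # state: [37, 28, 9, -1, -8, -6, 31, 86]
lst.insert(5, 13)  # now [37, 28, 9, -1, -8, 13, -6, 31, 86]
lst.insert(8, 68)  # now [37, 28, 9, -1, -8, 13, -6, 31, 68, 86]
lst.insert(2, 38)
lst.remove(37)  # [28, 38, 9, -1, -8, 13, -6, 31, 68, 86]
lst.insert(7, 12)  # [28, 38, 9, -1, -8, 13, -6, 12, 31, 68, 86]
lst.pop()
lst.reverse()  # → [68, 31, 12, -6, 13, -8, -1, 9, 38, 28]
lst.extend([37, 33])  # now [68, 31, 12, -6, 13, -8, -1, 9, 38, 28, 37, 33]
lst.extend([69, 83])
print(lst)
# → [68, 31, 12, -6, 13, -8, -1, 9, 38, 28, 37, 33, 69, 83]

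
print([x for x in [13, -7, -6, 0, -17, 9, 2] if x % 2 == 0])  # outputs [-6, 0, 2]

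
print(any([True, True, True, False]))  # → True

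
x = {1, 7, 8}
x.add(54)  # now {1, 7, 8, 54}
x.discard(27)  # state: {1, 7, 8, 54}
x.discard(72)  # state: {1, 7, 8, 54}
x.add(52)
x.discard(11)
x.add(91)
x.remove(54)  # {1, 7, 8, 52, 91}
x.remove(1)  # {7, 8, 52, 91}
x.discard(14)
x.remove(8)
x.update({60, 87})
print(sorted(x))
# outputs [7, 52, 60, 87, 91]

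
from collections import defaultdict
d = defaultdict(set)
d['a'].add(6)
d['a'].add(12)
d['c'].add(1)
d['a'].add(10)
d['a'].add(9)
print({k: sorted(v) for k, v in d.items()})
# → {'a': [6, 9, 10, 12], 'c': [1]}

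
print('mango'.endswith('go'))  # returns True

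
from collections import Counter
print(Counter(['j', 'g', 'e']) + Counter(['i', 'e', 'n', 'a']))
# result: Counter({'e': 2, 'j': 1, 'g': 1, 'i': 1, 'n': 1, 'a': 1})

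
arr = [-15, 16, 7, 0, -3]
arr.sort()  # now [-15, -3, 0, 7, 16]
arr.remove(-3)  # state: [-15, 0, 7, 16]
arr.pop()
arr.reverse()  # [7, 0, -15]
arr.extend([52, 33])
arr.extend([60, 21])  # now [7, 0, -15, 52, 33, 60, 21]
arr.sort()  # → [-15, 0, 7, 21, 33, 52, 60]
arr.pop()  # 60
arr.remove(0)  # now [-15, 7, 21, 33, 52]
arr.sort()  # [-15, 7, 21, 33, 52]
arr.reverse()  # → [52, 33, 21, 7, -15]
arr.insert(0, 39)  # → [39, 52, 33, 21, 7, -15]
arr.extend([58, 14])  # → [39, 52, 33, 21, 7, -15, 58, 14]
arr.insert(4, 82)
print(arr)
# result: [39, 52, 33, 21, 82, 7, -15, 58, 14]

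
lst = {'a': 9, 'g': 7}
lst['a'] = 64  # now {'a': 64, 'g': 7}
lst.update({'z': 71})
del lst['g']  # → {'a': 64, 'z': 71}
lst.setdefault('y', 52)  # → 52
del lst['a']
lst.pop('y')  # 52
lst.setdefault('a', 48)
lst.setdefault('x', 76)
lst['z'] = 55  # {'z': 55, 'a': 48, 'x': 76}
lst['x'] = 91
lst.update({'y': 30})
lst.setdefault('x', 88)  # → 91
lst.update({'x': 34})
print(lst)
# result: {'z': 55, 'a': 48, 'x': 34, 'y': 30}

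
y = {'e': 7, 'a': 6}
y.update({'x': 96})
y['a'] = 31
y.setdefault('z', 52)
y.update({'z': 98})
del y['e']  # {'a': 31, 'x': 96, 'z': 98}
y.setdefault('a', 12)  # 31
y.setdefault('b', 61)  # 61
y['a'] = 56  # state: {'a': 56, 'x': 96, 'z': 98, 'b': 61}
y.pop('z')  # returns 98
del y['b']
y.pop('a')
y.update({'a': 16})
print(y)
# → {'x': 96, 'a': 16}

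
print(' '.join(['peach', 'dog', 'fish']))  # peach dog fish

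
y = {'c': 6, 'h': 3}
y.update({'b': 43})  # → {'c': 6, 'h': 3, 'b': 43}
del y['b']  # {'c': 6, 'h': 3}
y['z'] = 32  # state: {'c': 6, 'h': 3, 'z': 32}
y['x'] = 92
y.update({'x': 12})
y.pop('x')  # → 12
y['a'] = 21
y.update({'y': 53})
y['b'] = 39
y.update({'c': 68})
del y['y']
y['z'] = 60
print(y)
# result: {'c': 68, 'h': 3, 'z': 60, 'a': 21, 'b': 39}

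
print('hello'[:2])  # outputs he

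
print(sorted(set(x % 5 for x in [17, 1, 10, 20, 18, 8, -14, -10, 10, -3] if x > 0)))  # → [0, 1, 2, 3]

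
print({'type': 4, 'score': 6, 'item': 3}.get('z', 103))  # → 103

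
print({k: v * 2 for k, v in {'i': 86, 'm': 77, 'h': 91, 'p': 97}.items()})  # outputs {'i': 172, 'm': 154, 'h': 182, 'p': 194}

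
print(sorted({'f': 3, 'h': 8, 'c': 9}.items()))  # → [('c', 9), ('f', 3), ('h', 8)]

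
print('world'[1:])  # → orld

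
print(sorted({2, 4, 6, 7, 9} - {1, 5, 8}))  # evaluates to [2, 4, 6, 7, 9]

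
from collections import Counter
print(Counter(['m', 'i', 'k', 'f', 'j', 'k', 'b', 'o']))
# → Counter({'k': 2, 'm': 1, 'i': 1, 'f': 1, 'j': 1, 'b': 1, 'o': 1})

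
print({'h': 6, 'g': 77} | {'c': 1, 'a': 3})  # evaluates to {'h': 6, 'g': 77, 'c': 1, 'a': 3}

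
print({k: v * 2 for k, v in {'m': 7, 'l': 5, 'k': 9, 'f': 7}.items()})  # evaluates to {'m': 14, 'l': 10, 'k': 18, 'f': 14}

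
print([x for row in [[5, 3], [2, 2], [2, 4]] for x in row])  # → [5, 3, 2, 2, 2, 4]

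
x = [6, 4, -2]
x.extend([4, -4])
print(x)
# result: [6, 4, -2, 4, -4]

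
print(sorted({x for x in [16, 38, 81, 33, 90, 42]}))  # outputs [16, 33, 38, 42, 81, 90]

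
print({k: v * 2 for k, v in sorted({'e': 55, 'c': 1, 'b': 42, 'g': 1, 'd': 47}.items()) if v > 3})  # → {'b': 84, 'd': 94, 'e': 110}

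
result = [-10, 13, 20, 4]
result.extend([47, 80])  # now [-10, 13, 20, 4, 47, 80]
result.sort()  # [-10, 4, 13, 20, 47, 80]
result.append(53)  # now [-10, 4, 13, 20, 47, 80, 53]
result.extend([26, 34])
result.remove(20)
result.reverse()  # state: [34, 26, 53, 80, 47, 13, 4, -10]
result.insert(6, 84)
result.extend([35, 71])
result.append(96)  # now [34, 26, 53, 80, 47, 13, 84, 4, -10, 35, 71, 96]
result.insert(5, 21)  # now [34, 26, 53, 80, 47, 21, 13, 84, 4, -10, 35, 71, 96]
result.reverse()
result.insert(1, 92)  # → [96, 92, 71, 35, -10, 4, 84, 13, 21, 47, 80, 53, 26, 34]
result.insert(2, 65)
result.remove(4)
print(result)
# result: [96, 92, 65, 71, 35, -10, 84, 13, 21, 47, 80, 53, 26, 34]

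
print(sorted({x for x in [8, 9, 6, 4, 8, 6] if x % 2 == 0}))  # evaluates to [4, 6, 8]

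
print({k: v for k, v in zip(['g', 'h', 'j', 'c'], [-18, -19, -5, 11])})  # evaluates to {'g': -18, 'h': -19, 'j': -5, 'c': 11}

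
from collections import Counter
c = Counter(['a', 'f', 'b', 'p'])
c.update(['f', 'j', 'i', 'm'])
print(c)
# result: Counter({'f': 2, 'a': 1, 'b': 1, 'p': 1, 'j': 1, 'i': 1, 'm': 1})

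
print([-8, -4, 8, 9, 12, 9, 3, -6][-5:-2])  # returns [9, 12, 9]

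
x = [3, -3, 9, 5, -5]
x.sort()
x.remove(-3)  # [-5, 3, 5, 9]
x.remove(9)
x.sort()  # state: [-5, 3, 5]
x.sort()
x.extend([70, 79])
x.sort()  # [-5, 3, 5, 70, 79]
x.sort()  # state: [-5, 3, 5, 70, 79]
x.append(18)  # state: [-5, 3, 5, 70, 79, 18]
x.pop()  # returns 18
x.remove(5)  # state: [-5, 3, 70, 79]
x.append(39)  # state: [-5, 3, 70, 79, 39]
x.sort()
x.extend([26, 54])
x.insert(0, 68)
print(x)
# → [68, -5, 3, 39, 70, 79, 26, 54]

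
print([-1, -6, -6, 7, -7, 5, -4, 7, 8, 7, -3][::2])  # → [-1, -6, -7, -4, 8, -3]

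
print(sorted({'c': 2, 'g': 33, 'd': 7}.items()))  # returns [('c', 2), ('d', 7), ('g', 33)]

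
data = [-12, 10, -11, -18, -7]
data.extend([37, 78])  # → [-12, 10, -11, -18, -7, 37, 78]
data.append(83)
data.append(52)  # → [-12, 10, -11, -18, -7, 37, 78, 83, 52]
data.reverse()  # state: [52, 83, 78, 37, -7, -18, -11, 10, -12]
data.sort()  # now [-18, -12, -11, -7, 10, 37, 52, 78, 83]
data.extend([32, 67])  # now [-18, -12, -11, -7, 10, 37, 52, 78, 83, 32, 67]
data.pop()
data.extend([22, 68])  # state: [-18, -12, -11, -7, 10, 37, 52, 78, 83, 32, 22, 68]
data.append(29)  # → [-18, -12, -11, -7, 10, 37, 52, 78, 83, 32, 22, 68, 29]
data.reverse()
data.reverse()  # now [-18, -12, -11, -7, 10, 37, 52, 78, 83, 32, 22, 68, 29]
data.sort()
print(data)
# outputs [-18, -12, -11, -7, 10, 22, 29, 32, 37, 52, 68, 78, 83]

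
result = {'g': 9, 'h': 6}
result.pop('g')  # 9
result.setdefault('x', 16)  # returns 16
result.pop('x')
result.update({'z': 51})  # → {'h': 6, 'z': 51}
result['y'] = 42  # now {'h': 6, 'z': 51, 'y': 42}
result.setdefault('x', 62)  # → 62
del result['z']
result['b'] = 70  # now {'h': 6, 'y': 42, 'x': 62, 'b': 70}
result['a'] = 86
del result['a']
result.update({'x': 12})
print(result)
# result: {'h': 6, 'y': 42, 'x': 12, 'b': 70}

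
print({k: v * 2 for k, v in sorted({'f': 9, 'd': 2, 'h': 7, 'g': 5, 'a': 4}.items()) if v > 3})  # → {'a': 8, 'f': 18, 'g': 10, 'h': 14}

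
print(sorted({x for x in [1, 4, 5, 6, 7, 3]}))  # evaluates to [1, 3, 4, 5, 6, 7]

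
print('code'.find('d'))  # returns 2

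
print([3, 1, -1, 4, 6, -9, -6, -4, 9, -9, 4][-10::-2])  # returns [1]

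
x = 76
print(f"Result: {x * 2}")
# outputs Result: 152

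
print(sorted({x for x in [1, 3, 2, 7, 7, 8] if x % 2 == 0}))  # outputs [2, 8]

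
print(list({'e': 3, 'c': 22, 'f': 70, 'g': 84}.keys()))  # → ['e', 'c', 'f', 'g']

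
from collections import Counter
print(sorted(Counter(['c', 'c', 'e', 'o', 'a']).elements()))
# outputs ['a', 'c', 'c', 'e', 'o']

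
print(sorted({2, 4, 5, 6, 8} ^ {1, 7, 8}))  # [1, 2, 4, 5, 6, 7]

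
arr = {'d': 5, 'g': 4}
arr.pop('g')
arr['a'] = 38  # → {'d': 5, 'a': 38}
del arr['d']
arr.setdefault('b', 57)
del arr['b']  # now {'a': 38}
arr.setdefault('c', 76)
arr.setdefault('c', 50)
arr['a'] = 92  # {'a': 92, 'c': 76}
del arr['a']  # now {'c': 76}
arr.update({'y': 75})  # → {'c': 76, 'y': 75}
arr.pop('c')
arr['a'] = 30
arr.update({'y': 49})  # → {'y': 49, 'a': 30}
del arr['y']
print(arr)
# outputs {'a': 30}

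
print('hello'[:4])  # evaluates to hell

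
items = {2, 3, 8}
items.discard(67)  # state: {2, 3, 8}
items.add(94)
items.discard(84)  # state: {2, 3, 8, 94}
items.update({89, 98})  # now {2, 3, 8, 89, 94, 98}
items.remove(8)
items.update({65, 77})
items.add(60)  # {2, 3, 60, 65, 77, 89, 94, 98}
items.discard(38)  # {2, 3, 60, 65, 77, 89, 94, 98}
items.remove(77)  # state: {2, 3, 60, 65, 89, 94, 98}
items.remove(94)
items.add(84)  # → {2, 3, 60, 65, 84, 89, 98}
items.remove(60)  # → {2, 3, 65, 84, 89, 98}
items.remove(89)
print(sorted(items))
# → [2, 3, 65, 84, 98]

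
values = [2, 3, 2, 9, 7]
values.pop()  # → 7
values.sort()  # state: [2, 2, 3, 9]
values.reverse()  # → [9, 3, 2, 2]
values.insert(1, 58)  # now [9, 58, 3, 2, 2]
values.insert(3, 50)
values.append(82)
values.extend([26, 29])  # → [9, 58, 3, 50, 2, 2, 82, 26, 29]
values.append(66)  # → [9, 58, 3, 50, 2, 2, 82, 26, 29, 66]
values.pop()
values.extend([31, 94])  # [9, 58, 3, 50, 2, 2, 82, 26, 29, 31, 94]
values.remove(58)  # [9, 3, 50, 2, 2, 82, 26, 29, 31, 94]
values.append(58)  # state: [9, 3, 50, 2, 2, 82, 26, 29, 31, 94, 58]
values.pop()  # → 58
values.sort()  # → [2, 2, 3, 9, 26, 29, 31, 50, 82, 94]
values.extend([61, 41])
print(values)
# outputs [2, 2, 3, 9, 26, 29, 31, 50, 82, 94, 61, 41]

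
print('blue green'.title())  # Blue Green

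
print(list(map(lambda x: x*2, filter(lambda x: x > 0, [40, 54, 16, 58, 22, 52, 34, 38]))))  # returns [80, 108, 32, 116, 44, 104, 68, 76]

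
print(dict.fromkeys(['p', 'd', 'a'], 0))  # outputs {'p': 0, 'd': 0, 'a': 0}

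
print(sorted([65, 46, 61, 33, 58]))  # [33, 46, 58, 61, 65]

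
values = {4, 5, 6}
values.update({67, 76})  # {4, 5, 6, 67, 76}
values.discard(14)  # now {4, 5, 6, 67, 76}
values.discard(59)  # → {4, 5, 6, 67, 76}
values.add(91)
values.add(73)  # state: {4, 5, 6, 67, 73, 76, 91}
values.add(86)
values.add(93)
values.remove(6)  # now {4, 5, 67, 73, 76, 86, 91, 93}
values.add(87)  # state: {4, 5, 67, 73, 76, 86, 87, 91, 93}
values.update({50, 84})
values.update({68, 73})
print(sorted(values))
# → [4, 5, 50, 67, 68, 73, 76, 84, 86, 87, 91, 93]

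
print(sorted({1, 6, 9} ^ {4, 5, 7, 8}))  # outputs [1, 4, 5, 6, 7, 8, 9]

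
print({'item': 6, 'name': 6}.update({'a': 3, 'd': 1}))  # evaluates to None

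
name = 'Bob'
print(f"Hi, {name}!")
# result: Hi, Bob!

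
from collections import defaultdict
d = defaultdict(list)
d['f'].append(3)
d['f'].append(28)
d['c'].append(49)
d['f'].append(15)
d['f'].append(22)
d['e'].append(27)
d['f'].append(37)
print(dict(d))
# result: {'f': [3, 28, 15, 22, 37], 'c': [49], 'e': [27]}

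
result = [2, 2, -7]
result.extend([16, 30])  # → [2, 2, -7, 16, 30]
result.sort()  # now [-7, 2, 2, 16, 30]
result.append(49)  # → [-7, 2, 2, 16, 30, 49]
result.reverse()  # [49, 30, 16, 2, 2, -7]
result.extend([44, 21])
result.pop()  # 21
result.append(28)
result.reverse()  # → [28, 44, -7, 2, 2, 16, 30, 49]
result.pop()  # 49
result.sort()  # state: [-7, 2, 2, 16, 28, 30, 44]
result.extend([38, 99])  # [-7, 2, 2, 16, 28, 30, 44, 38, 99]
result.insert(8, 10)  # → [-7, 2, 2, 16, 28, 30, 44, 38, 10, 99]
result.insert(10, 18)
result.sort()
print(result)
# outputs [-7, 2, 2, 10, 16, 18, 28, 30, 38, 44, 99]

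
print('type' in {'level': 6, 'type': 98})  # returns True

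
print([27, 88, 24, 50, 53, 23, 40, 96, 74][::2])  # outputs [27, 24, 53, 40, 74]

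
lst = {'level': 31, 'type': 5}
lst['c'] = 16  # {'level': 31, 'type': 5, 'c': 16}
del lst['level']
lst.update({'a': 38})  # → {'type': 5, 'c': 16, 'a': 38}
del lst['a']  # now {'type': 5, 'c': 16}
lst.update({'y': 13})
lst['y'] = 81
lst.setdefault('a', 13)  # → 13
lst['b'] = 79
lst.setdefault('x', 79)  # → 79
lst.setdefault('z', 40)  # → 40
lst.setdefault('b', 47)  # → 79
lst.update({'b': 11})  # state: {'type': 5, 'c': 16, 'y': 81, 'a': 13, 'b': 11, 'x': 79, 'z': 40}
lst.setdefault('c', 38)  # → 16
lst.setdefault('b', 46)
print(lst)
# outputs {'type': 5, 'c': 16, 'y': 81, 'a': 13, 'b': 11, 'x': 79, 'z': 40}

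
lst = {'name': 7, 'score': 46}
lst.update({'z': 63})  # {'name': 7, 'score': 46, 'z': 63}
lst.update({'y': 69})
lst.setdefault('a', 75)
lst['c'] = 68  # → {'name': 7, 'score': 46, 'z': 63, 'y': 69, 'a': 75, 'c': 68}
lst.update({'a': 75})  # {'name': 7, 'score': 46, 'z': 63, 'y': 69, 'a': 75, 'c': 68}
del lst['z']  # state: {'name': 7, 'score': 46, 'y': 69, 'a': 75, 'c': 68}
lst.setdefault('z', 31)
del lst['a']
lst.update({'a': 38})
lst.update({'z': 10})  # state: {'name': 7, 'score': 46, 'y': 69, 'c': 68, 'z': 10, 'a': 38}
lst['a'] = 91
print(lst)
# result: {'name': 7, 'score': 46, 'y': 69, 'c': 68, 'z': 10, 'a': 91}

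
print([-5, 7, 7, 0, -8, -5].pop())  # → -5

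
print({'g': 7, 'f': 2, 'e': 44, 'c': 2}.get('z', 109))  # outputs 109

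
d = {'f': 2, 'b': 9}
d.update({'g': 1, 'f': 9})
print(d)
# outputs {'f': 9, 'b': 9, 'g': 1}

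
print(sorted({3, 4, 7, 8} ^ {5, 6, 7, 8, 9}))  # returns [3, 4, 5, 6, 9]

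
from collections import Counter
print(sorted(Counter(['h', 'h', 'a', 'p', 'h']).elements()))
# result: ['a', 'h', 'h', 'h', 'p']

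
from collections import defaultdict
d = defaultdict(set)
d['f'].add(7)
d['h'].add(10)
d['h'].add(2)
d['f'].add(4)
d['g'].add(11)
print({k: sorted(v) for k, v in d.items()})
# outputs {'f': [4, 7], 'h': [2, 10], 'g': [11]}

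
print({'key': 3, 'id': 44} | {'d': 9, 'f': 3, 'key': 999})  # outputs {'key': 999, 'id': 44, 'd': 9, 'f': 3}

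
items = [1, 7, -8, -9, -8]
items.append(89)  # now [1, 7, -8, -9, -8, 89]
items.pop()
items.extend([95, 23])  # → [1, 7, -8, -9, -8, 95, 23]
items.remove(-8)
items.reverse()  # [23, 95, -8, -9, 7, 1]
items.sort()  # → [-9, -8, 1, 7, 23, 95]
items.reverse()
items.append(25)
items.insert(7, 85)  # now [95, 23, 7, 1, -8, -9, 25, 85]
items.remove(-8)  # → [95, 23, 7, 1, -9, 25, 85]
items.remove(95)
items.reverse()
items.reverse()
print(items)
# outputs [23, 7, 1, -9, 25, 85]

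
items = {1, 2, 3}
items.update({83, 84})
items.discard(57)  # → {1, 2, 3, 83, 84}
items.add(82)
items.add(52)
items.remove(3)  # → {1, 2, 52, 82, 83, 84}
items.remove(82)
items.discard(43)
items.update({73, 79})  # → {1, 2, 52, 73, 79, 83, 84}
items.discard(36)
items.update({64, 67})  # {1, 2, 52, 64, 67, 73, 79, 83, 84}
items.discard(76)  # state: {1, 2, 52, 64, 67, 73, 79, 83, 84}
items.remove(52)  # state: {1, 2, 64, 67, 73, 79, 83, 84}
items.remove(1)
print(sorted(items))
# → [2, 64, 67, 73, 79, 83, 84]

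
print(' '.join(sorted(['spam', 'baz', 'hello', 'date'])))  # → baz date hello spam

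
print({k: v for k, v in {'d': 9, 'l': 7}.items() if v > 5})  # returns {'d': 9, 'l': 7}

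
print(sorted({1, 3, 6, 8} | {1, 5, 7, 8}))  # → [1, 3, 5, 6, 7, 8]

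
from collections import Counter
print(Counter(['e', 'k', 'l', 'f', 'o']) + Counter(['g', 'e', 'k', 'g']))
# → Counter({'e': 2, 'k': 2, 'g': 2, 'l': 1, 'f': 1, 'o': 1})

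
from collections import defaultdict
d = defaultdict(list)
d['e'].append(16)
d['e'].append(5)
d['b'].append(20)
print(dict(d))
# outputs {'e': [16, 5], 'b': [20]}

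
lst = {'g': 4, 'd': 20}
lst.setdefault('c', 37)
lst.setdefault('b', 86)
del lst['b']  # {'g': 4, 'd': 20, 'c': 37}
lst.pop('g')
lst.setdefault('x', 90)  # 90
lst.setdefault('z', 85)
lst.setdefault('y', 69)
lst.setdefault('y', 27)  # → 69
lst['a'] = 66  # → {'d': 20, 'c': 37, 'x': 90, 'z': 85, 'y': 69, 'a': 66}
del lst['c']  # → {'d': 20, 'x': 90, 'z': 85, 'y': 69, 'a': 66}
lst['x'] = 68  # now {'d': 20, 'x': 68, 'z': 85, 'y': 69, 'a': 66}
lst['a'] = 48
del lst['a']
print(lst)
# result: {'d': 20, 'x': 68, 'z': 85, 'y': 69}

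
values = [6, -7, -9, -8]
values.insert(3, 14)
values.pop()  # -8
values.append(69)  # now [6, -7, -9, 14, 69]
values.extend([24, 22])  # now [6, -7, -9, 14, 69, 24, 22]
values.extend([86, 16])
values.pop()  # 16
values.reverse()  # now [86, 22, 24, 69, 14, -9, -7, 6]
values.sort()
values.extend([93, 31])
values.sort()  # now [-9, -7, 6, 14, 22, 24, 31, 69, 86, 93]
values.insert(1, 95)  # [-9, 95, -7, 6, 14, 22, 24, 31, 69, 86, 93]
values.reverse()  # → [93, 86, 69, 31, 24, 22, 14, 6, -7, 95, -9]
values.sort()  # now [-9, -7, 6, 14, 22, 24, 31, 69, 86, 93, 95]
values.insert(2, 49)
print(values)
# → [-9, -7, 49, 6, 14, 22, 24, 31, 69, 86, 93, 95]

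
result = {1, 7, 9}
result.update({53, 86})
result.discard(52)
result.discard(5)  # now {1, 7, 9, 53, 86}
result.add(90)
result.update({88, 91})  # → {1, 7, 9, 53, 86, 88, 90, 91}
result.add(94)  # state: {1, 7, 9, 53, 86, 88, 90, 91, 94}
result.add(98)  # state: {1, 7, 9, 53, 86, 88, 90, 91, 94, 98}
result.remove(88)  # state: {1, 7, 9, 53, 86, 90, 91, 94, 98}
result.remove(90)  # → {1, 7, 9, 53, 86, 91, 94, 98}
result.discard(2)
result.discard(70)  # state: {1, 7, 9, 53, 86, 91, 94, 98}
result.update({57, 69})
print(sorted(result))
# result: [1, 7, 9, 53, 57, 69, 86, 91, 94, 98]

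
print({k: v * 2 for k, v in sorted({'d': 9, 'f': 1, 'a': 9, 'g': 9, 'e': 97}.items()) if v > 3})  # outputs {'a': 18, 'd': 18, 'e': 194, 'g': 18}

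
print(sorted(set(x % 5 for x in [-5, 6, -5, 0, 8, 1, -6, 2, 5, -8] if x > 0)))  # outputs [0, 1, 2, 3]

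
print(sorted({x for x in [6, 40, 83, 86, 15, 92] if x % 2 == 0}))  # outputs [6, 40, 86, 92]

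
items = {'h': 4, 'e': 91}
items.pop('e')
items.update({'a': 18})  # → {'h': 4, 'a': 18}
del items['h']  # {'a': 18}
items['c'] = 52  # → {'a': 18, 'c': 52}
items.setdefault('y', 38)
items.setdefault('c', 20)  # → 52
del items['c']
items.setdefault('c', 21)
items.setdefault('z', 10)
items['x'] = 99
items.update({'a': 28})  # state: {'a': 28, 'y': 38, 'c': 21, 'z': 10, 'x': 99}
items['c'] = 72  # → {'a': 28, 'y': 38, 'c': 72, 'z': 10, 'x': 99}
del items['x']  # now {'a': 28, 'y': 38, 'c': 72, 'z': 10}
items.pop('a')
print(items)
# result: {'y': 38, 'c': 72, 'z': 10}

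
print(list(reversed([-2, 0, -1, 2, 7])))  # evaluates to [7, 2, -1, 0, -2]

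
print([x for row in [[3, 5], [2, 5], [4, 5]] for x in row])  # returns [3, 5, 2, 5, 4, 5]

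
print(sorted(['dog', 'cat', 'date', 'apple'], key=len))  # ['dog', 'cat', 'date', 'apple']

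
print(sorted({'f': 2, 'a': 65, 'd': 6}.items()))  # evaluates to [('a', 65), ('d', 6), ('f', 2)]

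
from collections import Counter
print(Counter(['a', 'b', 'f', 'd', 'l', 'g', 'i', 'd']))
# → Counter({'d': 2, 'a': 1, 'b': 1, 'f': 1, 'l': 1, 'g': 1, 'i': 1})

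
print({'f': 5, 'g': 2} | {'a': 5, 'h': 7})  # {'f': 5, 'g': 2, 'a': 5, 'h': 7}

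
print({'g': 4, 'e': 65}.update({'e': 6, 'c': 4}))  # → None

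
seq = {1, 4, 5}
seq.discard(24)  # {1, 4, 5}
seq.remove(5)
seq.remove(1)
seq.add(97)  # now {4, 97}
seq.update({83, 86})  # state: {4, 83, 86, 97}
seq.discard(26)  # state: {4, 83, 86, 97}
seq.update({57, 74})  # {4, 57, 74, 83, 86, 97}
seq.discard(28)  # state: {4, 57, 74, 83, 86, 97}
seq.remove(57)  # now {4, 74, 83, 86, 97}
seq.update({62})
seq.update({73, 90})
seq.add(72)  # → {4, 62, 72, 73, 74, 83, 86, 90, 97}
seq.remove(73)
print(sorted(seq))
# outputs [4, 62, 72, 74, 83, 86, 90, 97]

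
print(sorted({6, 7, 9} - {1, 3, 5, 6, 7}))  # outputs [9]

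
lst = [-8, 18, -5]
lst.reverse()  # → [-5, 18, -8]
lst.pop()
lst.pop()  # 18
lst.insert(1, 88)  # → [-5, 88]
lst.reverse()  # [88, -5]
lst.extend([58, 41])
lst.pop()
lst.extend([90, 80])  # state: [88, -5, 58, 90, 80]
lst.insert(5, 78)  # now [88, -5, 58, 90, 80, 78]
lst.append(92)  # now [88, -5, 58, 90, 80, 78, 92]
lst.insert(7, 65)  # [88, -5, 58, 90, 80, 78, 92, 65]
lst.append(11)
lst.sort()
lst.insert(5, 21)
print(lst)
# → [-5, 11, 58, 65, 78, 21, 80, 88, 90, 92]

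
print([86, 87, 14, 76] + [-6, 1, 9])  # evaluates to [86, 87, 14, 76, -6, 1, 9]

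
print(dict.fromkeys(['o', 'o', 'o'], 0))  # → {'o': 0}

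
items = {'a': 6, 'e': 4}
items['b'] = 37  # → {'a': 6, 'e': 4, 'b': 37}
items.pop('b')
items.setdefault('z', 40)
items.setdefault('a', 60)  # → 6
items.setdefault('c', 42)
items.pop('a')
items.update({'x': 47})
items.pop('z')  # 40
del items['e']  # {'c': 42, 'x': 47}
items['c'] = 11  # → {'c': 11, 'x': 47}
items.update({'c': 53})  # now {'c': 53, 'x': 47}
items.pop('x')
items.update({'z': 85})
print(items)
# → {'c': 53, 'z': 85}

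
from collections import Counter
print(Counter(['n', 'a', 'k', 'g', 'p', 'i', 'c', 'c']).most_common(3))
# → [('c', 2), ('n', 1), ('a', 1)]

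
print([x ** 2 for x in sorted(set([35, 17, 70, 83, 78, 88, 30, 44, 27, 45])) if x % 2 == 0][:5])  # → [900, 1936, 4900, 6084, 7744]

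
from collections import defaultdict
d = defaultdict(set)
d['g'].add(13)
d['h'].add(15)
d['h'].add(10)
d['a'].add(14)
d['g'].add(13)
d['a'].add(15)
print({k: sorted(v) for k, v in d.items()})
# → {'g': [13], 'h': [10, 15], 'a': [14, 15]}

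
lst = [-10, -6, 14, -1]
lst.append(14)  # [-10, -6, 14, -1, 14]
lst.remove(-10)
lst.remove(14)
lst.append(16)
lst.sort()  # [-6, -1, 14, 16]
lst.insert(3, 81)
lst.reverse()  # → [16, 81, 14, -1, -6]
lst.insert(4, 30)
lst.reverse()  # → [-6, 30, -1, 14, 81, 16]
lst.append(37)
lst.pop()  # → 37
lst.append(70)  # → [-6, 30, -1, 14, 81, 16, 70]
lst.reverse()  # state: [70, 16, 81, 14, -1, 30, -6]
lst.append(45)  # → [70, 16, 81, 14, -1, 30, -6, 45]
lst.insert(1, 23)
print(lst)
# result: [70, 23, 16, 81, 14, -1, 30, -6, 45]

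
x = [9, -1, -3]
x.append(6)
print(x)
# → [9, -1, -3, 6]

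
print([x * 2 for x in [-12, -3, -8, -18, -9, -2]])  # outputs [-24, -6, -16, -36, -18, -4]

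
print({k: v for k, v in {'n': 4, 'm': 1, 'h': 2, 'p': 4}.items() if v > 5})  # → {}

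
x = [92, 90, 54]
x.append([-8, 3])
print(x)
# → [92, 90, 54, [-8, 3]]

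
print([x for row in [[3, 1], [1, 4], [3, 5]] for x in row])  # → [3, 1, 1, 4, 3, 5]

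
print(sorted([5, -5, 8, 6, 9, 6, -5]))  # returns [-5, -5, 5, 6, 6, 8, 9]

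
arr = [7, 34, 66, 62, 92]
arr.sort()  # [7, 34, 62, 66, 92]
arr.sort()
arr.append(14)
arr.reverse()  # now [14, 92, 66, 62, 34, 7]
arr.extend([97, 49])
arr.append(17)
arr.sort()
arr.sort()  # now [7, 14, 17, 34, 49, 62, 66, 92, 97]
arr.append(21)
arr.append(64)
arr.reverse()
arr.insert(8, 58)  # [64, 21, 97, 92, 66, 62, 49, 34, 58, 17, 14, 7]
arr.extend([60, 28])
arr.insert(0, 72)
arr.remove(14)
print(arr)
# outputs [72, 64, 21, 97, 92, 66, 62, 49, 34, 58, 17, 7, 60, 28]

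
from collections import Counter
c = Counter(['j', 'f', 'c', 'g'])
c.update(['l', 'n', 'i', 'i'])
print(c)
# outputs Counter({'i': 2, 'j': 1, 'f': 1, 'c': 1, 'g': 1, 'l': 1, 'n': 1})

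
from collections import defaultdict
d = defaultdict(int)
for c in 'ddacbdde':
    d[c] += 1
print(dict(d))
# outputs {'d': 4, 'a': 1, 'c': 1, 'b': 1, 'e': 1}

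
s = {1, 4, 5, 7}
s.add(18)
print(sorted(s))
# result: [1, 4, 5, 7, 18]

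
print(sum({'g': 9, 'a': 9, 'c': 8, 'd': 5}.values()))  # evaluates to 31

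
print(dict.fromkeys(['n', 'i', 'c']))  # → {'n': None, 'i': None, 'c': None}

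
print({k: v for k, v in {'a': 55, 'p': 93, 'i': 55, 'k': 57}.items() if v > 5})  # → {'a': 55, 'p': 93, 'i': 55, 'k': 57}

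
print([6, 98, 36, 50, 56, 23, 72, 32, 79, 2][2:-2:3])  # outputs [36, 23]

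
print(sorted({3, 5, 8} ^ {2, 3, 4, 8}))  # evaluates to [2, 4, 5]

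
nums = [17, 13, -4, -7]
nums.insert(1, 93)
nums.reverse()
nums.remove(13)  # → [-7, -4, 93, 17]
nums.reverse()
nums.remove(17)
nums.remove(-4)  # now [93, -7]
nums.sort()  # [-7, 93]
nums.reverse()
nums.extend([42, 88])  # [93, -7, 42, 88]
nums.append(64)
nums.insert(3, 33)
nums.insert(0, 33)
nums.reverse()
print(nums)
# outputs [64, 88, 33, 42, -7, 93, 33]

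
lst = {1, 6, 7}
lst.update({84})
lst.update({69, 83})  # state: {1, 6, 7, 69, 83, 84}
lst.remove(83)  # {1, 6, 7, 69, 84}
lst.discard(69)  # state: {1, 6, 7, 84}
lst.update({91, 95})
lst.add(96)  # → {1, 6, 7, 84, 91, 95, 96}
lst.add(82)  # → {1, 6, 7, 82, 84, 91, 95, 96}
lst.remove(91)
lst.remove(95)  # {1, 6, 7, 82, 84, 96}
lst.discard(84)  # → {1, 6, 7, 82, 96}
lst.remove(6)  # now {1, 7, 82, 96}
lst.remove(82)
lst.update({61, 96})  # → {1, 7, 61, 96}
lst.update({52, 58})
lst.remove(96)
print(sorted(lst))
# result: [1, 7, 52, 58, 61]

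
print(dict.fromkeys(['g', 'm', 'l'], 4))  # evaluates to {'g': 4, 'm': 4, 'l': 4}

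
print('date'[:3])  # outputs dat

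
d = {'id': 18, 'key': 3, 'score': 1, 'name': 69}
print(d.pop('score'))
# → 1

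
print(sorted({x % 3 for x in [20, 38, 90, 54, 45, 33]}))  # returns [0, 2]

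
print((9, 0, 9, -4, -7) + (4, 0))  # (9, 0, 9, -4, -7, 4, 0)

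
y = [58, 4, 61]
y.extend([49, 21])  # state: [58, 4, 61, 49, 21]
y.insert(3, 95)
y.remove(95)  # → [58, 4, 61, 49, 21]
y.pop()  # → 21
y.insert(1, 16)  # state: [58, 16, 4, 61, 49]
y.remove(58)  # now [16, 4, 61, 49]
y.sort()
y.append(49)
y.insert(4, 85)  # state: [4, 16, 49, 61, 85, 49]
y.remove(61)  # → [4, 16, 49, 85, 49]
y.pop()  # 49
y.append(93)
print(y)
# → [4, 16, 49, 85, 93]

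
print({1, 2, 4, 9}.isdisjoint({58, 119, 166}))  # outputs True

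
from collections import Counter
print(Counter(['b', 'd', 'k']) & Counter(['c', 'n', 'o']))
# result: Counter()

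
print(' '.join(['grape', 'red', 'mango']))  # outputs grape red mango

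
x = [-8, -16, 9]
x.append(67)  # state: [-8, -16, 9, 67]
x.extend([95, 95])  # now [-8, -16, 9, 67, 95, 95]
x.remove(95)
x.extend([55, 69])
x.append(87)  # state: [-8, -16, 9, 67, 95, 55, 69, 87]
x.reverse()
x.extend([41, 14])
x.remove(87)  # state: [69, 55, 95, 67, 9, -16, -8, 41, 14]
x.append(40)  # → [69, 55, 95, 67, 9, -16, -8, 41, 14, 40]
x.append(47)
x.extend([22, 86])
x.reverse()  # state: [86, 22, 47, 40, 14, 41, -8, -16, 9, 67, 95, 55, 69]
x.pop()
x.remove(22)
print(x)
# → [86, 47, 40, 14, 41, -8, -16, 9, 67, 95, 55]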